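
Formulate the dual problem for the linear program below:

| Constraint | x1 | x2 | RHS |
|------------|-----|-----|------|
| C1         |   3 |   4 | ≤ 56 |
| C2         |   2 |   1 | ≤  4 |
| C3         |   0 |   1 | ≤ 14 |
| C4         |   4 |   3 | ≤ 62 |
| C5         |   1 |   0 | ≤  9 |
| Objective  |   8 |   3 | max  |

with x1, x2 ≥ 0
Minimize: z = 56y1 + 4y2 + 14y3 + 62y4 + 9y5

Subject to:
  C1: -3y1 - 2y2 - 4y4 - y5 ≤ -8
  C2: -4y1 - y2 - y3 - 3y4 ≤ -3
  y1, y2, y3, y4, y5 ≥ 0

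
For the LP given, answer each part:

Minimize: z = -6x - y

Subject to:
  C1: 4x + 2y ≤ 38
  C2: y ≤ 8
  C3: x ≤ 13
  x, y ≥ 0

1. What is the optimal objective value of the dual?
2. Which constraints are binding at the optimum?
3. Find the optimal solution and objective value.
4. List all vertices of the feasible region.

1. -57 (by strong duality, equal to the primal optimum)
2. C1, y ≥ 0
3. x = 9.5, y = 0, z = -57
4. (0, 0), (9.5, 0), (5.5, 8), (0, 8)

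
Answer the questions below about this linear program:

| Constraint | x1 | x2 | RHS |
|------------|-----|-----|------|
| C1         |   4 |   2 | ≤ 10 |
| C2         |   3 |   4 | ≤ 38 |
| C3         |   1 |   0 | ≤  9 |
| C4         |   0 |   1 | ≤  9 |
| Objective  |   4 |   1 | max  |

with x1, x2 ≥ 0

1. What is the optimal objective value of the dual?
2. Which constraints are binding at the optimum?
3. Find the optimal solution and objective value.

1. 10 (by strong duality, equal to the primal optimum)
2. C1, x2 ≥ 0
3. x1 = 2.5, x2 = 0, z = 10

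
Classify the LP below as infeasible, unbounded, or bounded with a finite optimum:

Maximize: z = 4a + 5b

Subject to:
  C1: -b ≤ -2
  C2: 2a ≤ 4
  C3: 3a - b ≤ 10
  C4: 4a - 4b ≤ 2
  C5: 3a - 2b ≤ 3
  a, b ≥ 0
Feasible point: (0, 2) satisfies every constraint, so the LP is feasible.
Direction d = (0, 1): for each constraint row a, a·d ≤ 0 —
  (0)(0) + (-1)(1) = -1 ≤ 0
  (2)(0) + (0)(1) = 0 ≤ 0
  (3)(0) + (-1)(1) = -1 ≤ 0
  (4)(0) + (-4)(1) = -4 ≤ 0
  (3)(0) + (-2)(1) = -2 ≤ 0
and d ≥ 0, so (0, 2) + t·d stays feasible for every t ≥ 0. Along this ray z = 4a + 5b changes by 5 per unit t, so z → +∞.

Unbounded: there is a feasible ray along which z → +∞.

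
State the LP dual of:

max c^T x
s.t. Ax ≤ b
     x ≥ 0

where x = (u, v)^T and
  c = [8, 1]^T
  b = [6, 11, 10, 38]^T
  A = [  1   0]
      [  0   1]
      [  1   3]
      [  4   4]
Minimize: z = 6y1 + 11y2 + 10y3 + 38y4

Subject to:
  C1: -y1 - y3 - 4y4 ≤ -8
  C2: -y2 - 3y3 - 4y4 ≤ -1
  y1, y2, y3, y4 ≥ 0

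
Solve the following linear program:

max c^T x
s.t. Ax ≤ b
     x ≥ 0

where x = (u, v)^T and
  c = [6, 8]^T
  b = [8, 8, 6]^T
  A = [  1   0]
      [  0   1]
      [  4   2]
Each vertex is the intersection of two constraint boundaries that also satisfies all remaining constraints:
  u = 0 and v = 0 → (0, 0)
  4u + 2v = 6 and v = 0 → (1.5, 0)
  4u + 2v = 6 and u = 0 → (0, 3)

Evaluating z = 6u + 8v at each vertex:
  (0, 0): z = 0
  (1.5, 0): z = 9
  (0, 3): z = 24

The maximum is at (0, 3) with z = 24.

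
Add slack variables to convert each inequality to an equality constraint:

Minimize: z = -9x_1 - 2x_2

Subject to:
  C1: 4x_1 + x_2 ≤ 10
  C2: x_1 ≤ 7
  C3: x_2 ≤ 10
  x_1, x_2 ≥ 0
min z = -9x_1 - 2x_2

s.t.
  4x_1 + x_2 + s1 = 10
  x_1 + s2 = 7
  x_2 + s3 = 10
  x_1, x_2, s1, s2, s3 ≥ 0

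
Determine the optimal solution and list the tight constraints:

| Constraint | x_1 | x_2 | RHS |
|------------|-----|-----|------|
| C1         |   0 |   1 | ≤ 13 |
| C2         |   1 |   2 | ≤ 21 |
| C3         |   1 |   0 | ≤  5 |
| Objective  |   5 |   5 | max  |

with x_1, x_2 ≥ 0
Optimal: x_1 = 5, x_2 = 8
Binding: C2, C3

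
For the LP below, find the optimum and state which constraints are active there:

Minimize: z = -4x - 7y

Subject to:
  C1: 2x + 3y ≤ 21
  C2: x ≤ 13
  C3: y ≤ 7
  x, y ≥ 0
Optimal: x = 0, y = 7
Binding: C1, C3, x ≥ 0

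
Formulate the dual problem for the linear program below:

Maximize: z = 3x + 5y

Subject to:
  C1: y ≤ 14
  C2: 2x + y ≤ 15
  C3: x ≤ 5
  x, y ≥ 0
Minimize: z = 14y1 + 15y2 + 5y3

Subject to:
  C1: -2y2 - y3 ≤ -3
  C2: -y1 - y2 ≤ -5
  y1, y2, y3 ≥ 0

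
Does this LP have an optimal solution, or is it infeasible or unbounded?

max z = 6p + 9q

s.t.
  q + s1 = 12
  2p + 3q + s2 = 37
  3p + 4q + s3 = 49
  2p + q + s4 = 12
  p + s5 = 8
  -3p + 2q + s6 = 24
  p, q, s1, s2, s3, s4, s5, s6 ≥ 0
The point (0, 12) satisfies every constraint, so the LP is feasible; the constraints give p ≤ 8 and q ≤ 12, which with p, q ≥ 0 keep the feasible region inside a bounded box. A feasible, bounded LP attains a finite optimum at a vertex.

Evaluating z = 6p + 9q at each vertex:
  (0, 0): z = 0
  (6, 0): z = 36
  (0, 12): z = 108

The LP has an optimal solution: (0, 12) with z = 108.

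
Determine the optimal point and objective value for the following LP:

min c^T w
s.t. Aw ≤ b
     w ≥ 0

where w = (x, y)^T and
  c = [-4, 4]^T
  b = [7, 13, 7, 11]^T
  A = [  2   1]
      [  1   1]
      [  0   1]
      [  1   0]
Each vertex is the intersection of two constraint boundaries that also satisfies all remaining constraints:
  x = 0 and y = 0 → (0, 0)
  2x + y = 7 and y = 0 → (3.5, 0)
  2x + y = 7 and y = 7 → (0, 7)

Evaluating z = -4x + 4y at each vertex:
  (0, 0): z = 0
  (3.5, 0): z = -14
  (0, 7): z = 28

The minimum is at (3.5, 0) with z = -14.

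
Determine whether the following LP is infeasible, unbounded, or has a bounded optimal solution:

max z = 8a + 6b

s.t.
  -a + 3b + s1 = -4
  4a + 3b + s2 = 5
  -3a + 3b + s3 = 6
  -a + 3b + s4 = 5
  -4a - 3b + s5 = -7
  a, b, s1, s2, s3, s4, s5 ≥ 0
The row 4a + 3b + s2 = 5 with s2 ≥ 0 requires 4a + 3b ≤ 5, while the row -4a - 3b + s5 = -7 with s5 ≥ 0 is equivalent to 4a + 3b ≥ 7. Together they would need 7 ≤ 4a + 3b ≤ 5, which is impossible since 7 > 5. No point satisfies all constraints.

The feasible region is empty; the LP is infeasible.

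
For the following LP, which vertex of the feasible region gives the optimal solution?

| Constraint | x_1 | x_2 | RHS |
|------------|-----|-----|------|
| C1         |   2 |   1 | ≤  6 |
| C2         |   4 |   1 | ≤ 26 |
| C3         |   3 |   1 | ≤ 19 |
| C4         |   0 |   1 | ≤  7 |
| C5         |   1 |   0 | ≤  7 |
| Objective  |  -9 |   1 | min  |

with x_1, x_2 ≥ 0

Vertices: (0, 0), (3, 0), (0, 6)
Evaluating z = -9x_1 + x_2 at each vertex:
  (0, 0): z = 0
  (3, 0): z = -27
  (0, 6): z = 6

The smallest value is z = -27, attained at (3, 0).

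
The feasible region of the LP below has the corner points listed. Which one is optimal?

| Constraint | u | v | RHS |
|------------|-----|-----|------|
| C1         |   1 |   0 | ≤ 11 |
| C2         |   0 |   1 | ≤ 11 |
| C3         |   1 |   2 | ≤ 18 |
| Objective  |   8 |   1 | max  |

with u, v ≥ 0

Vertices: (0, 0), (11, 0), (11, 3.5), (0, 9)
Evaluating z = 8u + v at each vertex:
  (0, 0): z = 0
  (11, 0): z = 88
  (11, 3.5): z = 91.5
  (0, 9): z = 9

The largest value is z = 91.5, attained at (11, 3.5).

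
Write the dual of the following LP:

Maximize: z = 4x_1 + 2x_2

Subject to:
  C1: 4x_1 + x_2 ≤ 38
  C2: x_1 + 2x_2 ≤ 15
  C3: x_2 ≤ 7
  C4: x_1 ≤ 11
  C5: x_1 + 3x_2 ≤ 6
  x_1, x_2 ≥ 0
Minimize: z = 38y1 + 15y2 + 7y3 + 11y4 + 6y5

Subject to:
  C1: -4y1 - y2 - y4 - y5 ≤ -4
  C2: -y1 - 2y2 - y3 - 3y5 ≤ -2
  y1, y2, y3, y4, y5 ≥ 0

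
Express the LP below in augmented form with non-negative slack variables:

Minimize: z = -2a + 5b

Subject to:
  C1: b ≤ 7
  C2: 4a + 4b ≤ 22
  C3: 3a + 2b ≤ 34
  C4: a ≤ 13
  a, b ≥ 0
min z = -2a + 5b

s.t.
  b + s1 = 7
  4a + 4b + s2 = 22
  3a + 2b + s3 = 34
  a + s4 = 13
  a, b, s1, s2, s3, s4 ≥ 0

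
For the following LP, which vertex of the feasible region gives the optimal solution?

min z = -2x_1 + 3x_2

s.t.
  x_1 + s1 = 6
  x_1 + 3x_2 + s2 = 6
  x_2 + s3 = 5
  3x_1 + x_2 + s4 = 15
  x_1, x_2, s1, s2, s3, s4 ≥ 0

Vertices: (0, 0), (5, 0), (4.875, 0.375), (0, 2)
Evaluating z = -2x_1 + 3x_2 at each vertex:
  (0, 0): z = 0
  (5, 0): z = -10
  (4.875, 0.375): z = -8.625
  (0, 2): z = 6

The smallest value is z = -10, attained at (5, 0).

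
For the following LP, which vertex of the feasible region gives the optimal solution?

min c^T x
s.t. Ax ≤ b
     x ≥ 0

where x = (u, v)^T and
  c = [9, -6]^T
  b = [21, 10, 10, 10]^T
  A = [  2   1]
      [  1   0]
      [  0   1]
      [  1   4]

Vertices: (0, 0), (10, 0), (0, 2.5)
(0, 2.5) with z = -15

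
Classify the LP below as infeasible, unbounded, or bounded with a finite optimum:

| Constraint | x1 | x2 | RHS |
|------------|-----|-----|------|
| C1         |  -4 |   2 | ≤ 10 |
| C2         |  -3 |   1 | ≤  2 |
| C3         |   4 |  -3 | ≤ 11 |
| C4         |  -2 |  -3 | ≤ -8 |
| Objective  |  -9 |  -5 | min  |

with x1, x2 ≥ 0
Feasible point: (1, 2) satisfies every constraint, so the LP is feasible.
Direction d = (1, 2): for each constraint row a, a·d ≤ 0 —
  (-4)(1) + (2)(2) = 0 ≤ 0
  (-3)(1) + (1)(2) = -1 ≤ 0
  (4)(1) + (-3)(2) = -2 ≤ 0
  (-2)(1) + (-3)(2) = -8 ≤ 0
and d ≥ 0, so (1, 2) + t·d stays feasible for every t ≥ 0. Along this ray z = -9x1 - 5x2 changes by -19 per unit t, so z → −∞.

Unbounded — the objective can decrease without bound over the feasible region.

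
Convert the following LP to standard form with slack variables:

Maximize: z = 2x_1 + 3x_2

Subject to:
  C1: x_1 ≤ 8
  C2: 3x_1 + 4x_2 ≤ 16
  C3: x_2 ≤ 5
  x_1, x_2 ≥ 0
max z = 2x_1 + 3x_2

s.t.
  x_1 + s1 = 8
  3x_1 + 4x_2 + s2 = 16
  x_2 + s3 = 5
  x_1, x_2, s1, s2, s3 ≥ 0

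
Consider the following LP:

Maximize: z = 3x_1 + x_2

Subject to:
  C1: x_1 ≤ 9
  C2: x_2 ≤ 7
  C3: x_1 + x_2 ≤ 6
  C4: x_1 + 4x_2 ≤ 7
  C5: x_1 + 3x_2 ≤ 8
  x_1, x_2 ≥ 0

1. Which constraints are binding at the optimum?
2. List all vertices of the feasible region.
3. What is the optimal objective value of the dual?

1. C3, x_2 ≥ 0
2. (0, 0), (6, 0), (5.667, 0.3333), (0, 1.75)
3. 18 (by strong duality, equal to the primal optimum)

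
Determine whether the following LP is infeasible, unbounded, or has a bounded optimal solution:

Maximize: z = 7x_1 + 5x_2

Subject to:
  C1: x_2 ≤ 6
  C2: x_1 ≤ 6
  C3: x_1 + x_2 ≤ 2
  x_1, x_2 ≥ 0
The point (2, 0) satisfies every constraint, so the LP is feasible; the constraints give x_1 ≤ 6 and x_2 ≤ 6, which with x_1, x_2 ≥ 0 keep the feasible region inside a bounded box. A feasible, bounded LP attains a finite optimum at a vertex.

Evaluating z = 7x_1 + 5x_2 at each vertex:
  (0, 0): z = 0
  (2, 0): z = 14
  (0, 2): z = 10

The LP has an optimal solution: (2, 0) with z = 14.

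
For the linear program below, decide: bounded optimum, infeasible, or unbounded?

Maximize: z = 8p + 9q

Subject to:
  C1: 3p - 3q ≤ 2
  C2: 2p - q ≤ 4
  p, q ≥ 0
Feasible point: (0, 0) satisfies every constraint, so the LP is feasible.
Direction d = (0, 1): for each constraint row a, a·d ≤ 0 —
  (3)(0) + (-3)(1) = -3 ≤ 0
  (2)(0) + (-1)(1) = -1 ≤ 0
and d ≥ 0, so (0, 0) + t·d stays feasible for every t ≥ 0. Along this ray z = 8p + 9q changes by 9 per unit t, so z → +∞.

The LP is unbounded; z can be made arbitrarily large.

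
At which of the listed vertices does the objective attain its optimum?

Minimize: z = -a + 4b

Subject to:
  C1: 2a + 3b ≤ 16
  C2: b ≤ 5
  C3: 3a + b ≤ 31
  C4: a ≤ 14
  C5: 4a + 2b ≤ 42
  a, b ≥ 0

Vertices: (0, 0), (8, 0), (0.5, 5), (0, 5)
(8, 0) with z = -8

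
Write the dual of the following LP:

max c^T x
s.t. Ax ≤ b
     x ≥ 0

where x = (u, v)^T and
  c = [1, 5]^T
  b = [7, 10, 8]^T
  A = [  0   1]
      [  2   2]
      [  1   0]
Minimize: z = 7y1 + 10y2 + 8y3

Subject to:
  C1: -2y2 - y3 ≤ -1
  C2: -y1 - 2y2 ≤ -5
  y1, y2, y3 ≥ 0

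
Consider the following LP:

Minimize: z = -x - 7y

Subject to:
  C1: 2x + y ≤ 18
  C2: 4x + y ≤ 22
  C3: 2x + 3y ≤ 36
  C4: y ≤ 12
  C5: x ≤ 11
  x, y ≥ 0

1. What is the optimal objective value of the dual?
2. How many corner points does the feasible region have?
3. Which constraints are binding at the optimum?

1. -84 (by strong duality, equal to the primal optimum)
2. 4
3. C3, C4, x ≥ 0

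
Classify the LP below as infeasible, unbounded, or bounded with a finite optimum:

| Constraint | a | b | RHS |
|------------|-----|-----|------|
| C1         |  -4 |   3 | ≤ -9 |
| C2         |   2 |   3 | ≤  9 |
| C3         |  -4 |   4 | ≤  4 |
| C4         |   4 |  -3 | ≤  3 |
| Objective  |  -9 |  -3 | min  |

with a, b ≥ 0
C4 requires 4a - 3b ≤ 3, while C1 (-4a + 3b ≤ -9) is equivalent to 4a - 3b ≥ 9. Together they would need 9 ≤ 4a - 3b ≤ 3, which is impossible since 9 > 3. No point satisfies all constraints.

Infeasible — the constraint set is empty.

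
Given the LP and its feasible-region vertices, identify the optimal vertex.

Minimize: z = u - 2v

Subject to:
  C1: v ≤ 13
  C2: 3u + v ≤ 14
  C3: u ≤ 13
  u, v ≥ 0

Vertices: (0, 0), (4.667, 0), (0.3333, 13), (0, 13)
Evaluating z = u - 2v at each vertex:
  (0, 0): z = 0
  (4.667, 0): z = 4.667
  (0.3333, 13): z = -25.67
  (0, 13): z = -26

The smallest value is z = -26, attained at (0, 13).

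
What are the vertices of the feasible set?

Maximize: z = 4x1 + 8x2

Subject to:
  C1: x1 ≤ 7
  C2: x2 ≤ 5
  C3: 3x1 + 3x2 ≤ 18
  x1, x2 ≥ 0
Each vertex is the intersection of two constraint boundaries that also satisfies all remaining constraints:
  x1 = 0 and x2 = 0 → (0, 0)
  3x1 + 3x2 = 18 and x2 = 0 → (6, 0)
  x2 = 5 and 3x1 + 3x2 = 18 → (1, 5)
  x2 = 5 and x1 = 0 → (0, 5)

Vertices: (0, 0), (6, 0), (1, 5), (0, 5)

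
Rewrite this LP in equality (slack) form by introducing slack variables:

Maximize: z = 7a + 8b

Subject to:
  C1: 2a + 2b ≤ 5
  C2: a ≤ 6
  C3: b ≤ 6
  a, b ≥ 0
max z = 7a + 8b

s.t.
  2a + 2b + s1 = 5
  a + s2 = 6
  b + s3 = 6
  a, b, s1, s2, s3 ≥ 0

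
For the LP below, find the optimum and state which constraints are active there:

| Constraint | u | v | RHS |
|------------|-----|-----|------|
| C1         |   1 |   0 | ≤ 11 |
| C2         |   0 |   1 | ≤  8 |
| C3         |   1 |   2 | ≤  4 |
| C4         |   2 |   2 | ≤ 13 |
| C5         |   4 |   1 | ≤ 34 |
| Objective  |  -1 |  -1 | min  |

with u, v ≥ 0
Optimal: u = 4, v = 0
Slack at optimum:
  C1: slack = 7
  C2: slack = 8
  C3: slack = 0 (binding)
  C4: slack = 5
  C5: slack = 18
  u ≥ 0: u = 4
  v ≥ 0: v = 0 (binding)
Binding constraints: C3, v ≥ 0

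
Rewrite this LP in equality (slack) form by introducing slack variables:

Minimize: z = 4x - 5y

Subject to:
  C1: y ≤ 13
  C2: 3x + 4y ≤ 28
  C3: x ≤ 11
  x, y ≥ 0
min z = 4x - 5y

s.t.
  y + s1 = 13
  3x + 4y + s2 = 28
  x + s3 = 11
  x, y, s1, s2, s3 ≥ 0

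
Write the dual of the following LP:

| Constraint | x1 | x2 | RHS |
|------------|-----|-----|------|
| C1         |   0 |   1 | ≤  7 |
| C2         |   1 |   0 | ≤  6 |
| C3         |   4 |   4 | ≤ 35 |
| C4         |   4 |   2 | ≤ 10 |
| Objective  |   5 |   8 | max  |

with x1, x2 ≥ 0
Minimize: z = 7y1 + 6y2 + 35y3 + 10y4

Subject to:
  C1: -y2 - 4y3 - 4y4 ≤ -5
  C2: -y1 - 4y3 - 2y4 ≤ -8
  y1, y2, y3, y4 ≥ 0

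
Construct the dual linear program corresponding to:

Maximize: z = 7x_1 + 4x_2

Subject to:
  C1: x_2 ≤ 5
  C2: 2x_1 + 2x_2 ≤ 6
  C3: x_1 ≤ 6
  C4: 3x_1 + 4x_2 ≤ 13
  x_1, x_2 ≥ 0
Minimize: z = 5y1 + 6y2 + 6y3 + 13y4

Subject to:
  C1: -2y2 - y3 - 3y4 ≤ -7
  C2: -y1 - 2y2 - 4y4 ≤ -4
  y1, y2, y3, y4 ≥ 0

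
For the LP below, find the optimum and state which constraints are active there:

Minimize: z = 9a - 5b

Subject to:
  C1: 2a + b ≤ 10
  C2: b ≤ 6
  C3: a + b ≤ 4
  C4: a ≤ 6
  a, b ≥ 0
Optimal: a = 0, b = 4
Slack at optimum:
  C1: slack = 6
  C2: slack = 2
  C3: slack = 0 (binding)
  C4: slack = 6
  a ≥ 0: a = 0 (binding)
  b ≥ 0: b = 4
Binding constraints: C3, a ≥ 0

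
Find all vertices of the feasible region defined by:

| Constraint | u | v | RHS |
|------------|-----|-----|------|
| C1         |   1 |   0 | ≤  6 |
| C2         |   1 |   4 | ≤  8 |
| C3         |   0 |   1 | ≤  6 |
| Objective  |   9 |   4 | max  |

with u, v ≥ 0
Each vertex is the intersection of two constraint boundaries that also satisfies all remaining constraints:
  u = 0 and v = 0 → (0, 0)
  u = 6 and v = 0 → (6, 0)
  u = 6 and u + 4v = 8 → (6, 0.5)
  u + 4v = 8 and u = 0 → (0, 2)

Vertices: (0, 0), (6, 0), (6, 0.5), (0, 2)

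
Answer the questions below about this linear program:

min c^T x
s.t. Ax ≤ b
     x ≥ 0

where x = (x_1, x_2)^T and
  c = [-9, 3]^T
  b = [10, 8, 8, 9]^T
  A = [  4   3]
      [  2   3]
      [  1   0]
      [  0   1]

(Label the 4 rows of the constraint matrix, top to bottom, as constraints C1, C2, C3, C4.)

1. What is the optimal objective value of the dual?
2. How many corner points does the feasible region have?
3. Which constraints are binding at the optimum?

1. -22.5 (by strong duality, equal to the primal optimum)
2. 4
3. C1, x_2 ≥ 0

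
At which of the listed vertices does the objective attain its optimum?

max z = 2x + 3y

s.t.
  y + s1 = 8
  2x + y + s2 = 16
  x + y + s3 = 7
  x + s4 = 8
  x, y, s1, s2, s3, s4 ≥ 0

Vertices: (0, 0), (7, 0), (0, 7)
(0, 7) with z = 21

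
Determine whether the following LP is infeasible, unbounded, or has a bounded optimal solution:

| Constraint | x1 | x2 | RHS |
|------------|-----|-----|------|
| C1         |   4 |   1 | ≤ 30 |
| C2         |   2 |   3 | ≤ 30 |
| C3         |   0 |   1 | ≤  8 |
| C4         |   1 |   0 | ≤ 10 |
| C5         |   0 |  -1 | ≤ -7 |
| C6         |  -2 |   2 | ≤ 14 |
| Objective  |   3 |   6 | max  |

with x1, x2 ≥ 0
The point (3, 8) satisfies every constraint, so the LP is feasible; the constraints give x1 ≤ 10 and x2 ≤ 8, which with x1, x2 ≥ 0 keep the feasible region inside a bounded box. A feasible, bounded LP attains a finite optimum at a vertex.

Bounded optimum: z* = 57 at (3, 8).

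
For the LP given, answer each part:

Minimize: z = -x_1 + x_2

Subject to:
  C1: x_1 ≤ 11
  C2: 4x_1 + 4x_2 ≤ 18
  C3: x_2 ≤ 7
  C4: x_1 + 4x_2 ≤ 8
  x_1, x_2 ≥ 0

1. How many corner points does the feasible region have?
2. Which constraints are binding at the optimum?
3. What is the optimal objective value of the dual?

1. 4
2. C2, x_2 ≥ 0
3. -4.5 (by strong duality, equal to the primal optimum)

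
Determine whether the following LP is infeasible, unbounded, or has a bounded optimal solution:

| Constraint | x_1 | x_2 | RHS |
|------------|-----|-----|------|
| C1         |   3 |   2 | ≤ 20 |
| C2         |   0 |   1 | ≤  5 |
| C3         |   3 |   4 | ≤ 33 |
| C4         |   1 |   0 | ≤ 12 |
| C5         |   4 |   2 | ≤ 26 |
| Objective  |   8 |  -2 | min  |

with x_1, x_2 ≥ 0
The point (0, 5) satisfies every constraint, so the LP is feasible; the constraints give x_1 ≤ 12 and x_2 ≤ 5, which with x_1, x_2 ≥ 0 keep the feasible region inside a bounded box. A feasible, bounded LP attains a finite optimum at a vertex.

Bounded optimum: z* = -10 at (0, 5).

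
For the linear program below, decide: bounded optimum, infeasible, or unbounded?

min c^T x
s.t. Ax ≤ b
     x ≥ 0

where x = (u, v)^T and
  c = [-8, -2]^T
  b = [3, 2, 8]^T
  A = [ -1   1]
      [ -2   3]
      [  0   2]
Feasible point: (0, 0) satisfies every constraint, so the LP is feasible.
Direction d = (1, 0): for each constraint row a, a·d ≤ 0 —
  (-1)(1) + (1)(0) = -1 ≤ 0
  (-2)(1) + (3)(0) = -2 ≤ 0
  (0)(1) + (2)(0) = 0 ≤ 0
and d ≥ 0, so (0, 0) + t·d stays feasible for every t ≥ 0. Along this ray z = -8u - 2v changes by -8 per unit t, so z → −∞.

Unbounded — the objective can decrease without bound over the feasible region.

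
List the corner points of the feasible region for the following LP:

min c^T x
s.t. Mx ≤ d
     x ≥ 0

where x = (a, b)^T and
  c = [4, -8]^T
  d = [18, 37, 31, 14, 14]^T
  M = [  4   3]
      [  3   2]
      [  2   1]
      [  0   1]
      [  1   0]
Each vertex is the intersection of two constraint boundaries that also satisfies all remaining constraints:
  a = 0 and b = 0 → (0, 0)
  4a + 3b = 18 and b = 0 → (4.5, 0)
  4a + 3b = 18 and a = 0 → (0, 6)

Vertices: (0, 0), (4.5, 0), (0, 6)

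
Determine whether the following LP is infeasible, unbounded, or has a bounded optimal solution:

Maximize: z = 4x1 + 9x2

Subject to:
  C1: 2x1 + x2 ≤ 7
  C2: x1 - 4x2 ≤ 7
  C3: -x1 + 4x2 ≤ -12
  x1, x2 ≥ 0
C2 requires x1 - 4x2 ≤ 7, while C3 (-x1 + 4x2 ≤ -12) is equivalent to x1 - 4x2 ≥ 12. Together they would need 12 ≤ x1 - 4x2 ≤ 7, which is impossible since 12 > 7. No point satisfies all constraints.

The feasible region is empty; the LP is infeasible.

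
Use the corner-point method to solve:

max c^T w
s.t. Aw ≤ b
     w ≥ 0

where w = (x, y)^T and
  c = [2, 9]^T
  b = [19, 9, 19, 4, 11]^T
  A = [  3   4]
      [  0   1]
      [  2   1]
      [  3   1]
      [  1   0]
x = 0, y = 4, z = 36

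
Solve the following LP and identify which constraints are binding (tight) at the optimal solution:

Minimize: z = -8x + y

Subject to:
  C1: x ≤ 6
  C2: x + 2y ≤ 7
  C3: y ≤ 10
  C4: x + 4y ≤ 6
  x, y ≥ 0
Optimal: x = 6, y = 0
Slack at optimum:
  C1: slack = 0 (binding)
  C2: slack = 1
  C3: slack = 10
  C4: slack = 0 (binding)
  x ≥ 0: x = 6
  y ≥ 0: y = 0 (binding)
Binding constraints: C1, C4, y ≥ 0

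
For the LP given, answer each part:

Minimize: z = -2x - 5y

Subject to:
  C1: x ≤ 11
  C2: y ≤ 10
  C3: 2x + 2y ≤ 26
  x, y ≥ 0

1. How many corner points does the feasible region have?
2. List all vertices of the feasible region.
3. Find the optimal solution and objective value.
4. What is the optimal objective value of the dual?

1. 5
2. (0, 0), (11, 0), (11, 2), (3, 10), (0, 10)
3. x = 3, y = 10, z = -56
4. -56 (by strong duality, equal to the primal optimum)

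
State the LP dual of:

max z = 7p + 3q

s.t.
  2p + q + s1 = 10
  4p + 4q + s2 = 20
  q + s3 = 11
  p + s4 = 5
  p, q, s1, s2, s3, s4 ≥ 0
Minimize: z = 10y1 + 20y2 + 11y3 + 5y4

Subject to:
  C1: -2y1 - 4y2 - y4 ≤ -7
  C2: -y1 - 4y2 - y3 ≤ -3
  y1, y2, y3, y4 ≥ 0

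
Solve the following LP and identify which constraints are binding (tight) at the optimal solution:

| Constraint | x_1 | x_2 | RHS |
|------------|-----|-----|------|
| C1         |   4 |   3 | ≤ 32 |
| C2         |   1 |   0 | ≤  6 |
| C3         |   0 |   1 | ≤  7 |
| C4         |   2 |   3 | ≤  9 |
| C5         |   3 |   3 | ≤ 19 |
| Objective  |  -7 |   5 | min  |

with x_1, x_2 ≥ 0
Optimal: x_1 = 4.5, x_2 = 0
Slack at optimum:
  C1: slack = 14
  C2: slack = 1.5
  C3: slack = 7
  C4: slack = 0 (binding)
  C5: slack = 5.5
  x_1 ≥ 0: x_1 = 4.5
  x_2 ≥ 0: x_2 = 0 (binding)
Binding constraints: C4, x_2 ≥ 0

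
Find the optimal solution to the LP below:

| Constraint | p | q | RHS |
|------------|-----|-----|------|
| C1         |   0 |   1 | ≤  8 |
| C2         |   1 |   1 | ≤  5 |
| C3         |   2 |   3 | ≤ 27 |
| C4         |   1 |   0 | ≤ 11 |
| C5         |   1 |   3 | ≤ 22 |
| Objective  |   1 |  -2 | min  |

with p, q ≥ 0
Each vertex is the intersection of two constraint boundaries that also satisfies all remaining constraints:
  p = 0 and q = 0 → (0, 0)
  p + q = 5 and q = 0 → (5, 0)
  p + q = 5 and p = 0 → (0, 5)

Evaluating z = p - 2q at each vertex:
  (0, 0): z = 0
  (5, 0): z = 5
  (0, 5): z = -10

The minimum is at (0, 5) with z = -10.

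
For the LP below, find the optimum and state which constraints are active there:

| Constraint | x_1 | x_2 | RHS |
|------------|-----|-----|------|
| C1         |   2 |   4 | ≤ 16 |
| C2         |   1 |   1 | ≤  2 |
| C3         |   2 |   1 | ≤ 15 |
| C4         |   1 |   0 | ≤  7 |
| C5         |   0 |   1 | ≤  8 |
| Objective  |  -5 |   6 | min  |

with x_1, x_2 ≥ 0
Optimal: x_1 = 2, x_2 = 0
Slack at optimum:
  C1: slack = 12
  C2: slack = 0 (binding)
  C3: slack = 11
  C4: slack = 5
  C5: slack = 8
  x_1 ≥ 0: x_1 = 2
  x_2 ≥ 0: x_2 = 0 (binding)
Binding constraints: C2, x_2 ≥ 0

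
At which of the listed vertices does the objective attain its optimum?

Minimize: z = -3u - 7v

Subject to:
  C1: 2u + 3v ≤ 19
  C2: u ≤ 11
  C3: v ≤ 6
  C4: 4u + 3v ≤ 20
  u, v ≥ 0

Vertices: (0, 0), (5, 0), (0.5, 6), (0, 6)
Evaluating z = -3u - 7v at each vertex:
  (0, 0): z = 0
  (5, 0): z = -15
  (0.5, 6): z = -43.5
  (0, 6): z = -42

The smallest value is z = -43.5, attained at (0.5, 6).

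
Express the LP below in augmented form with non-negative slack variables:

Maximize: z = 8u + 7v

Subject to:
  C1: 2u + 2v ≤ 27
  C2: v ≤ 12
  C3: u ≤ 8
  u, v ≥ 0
max z = 8u + 7v

s.t.
  2u + 2v + s1 = 27
  v + s2 = 12
  u + s3 = 8
  u, v, s1, s2, s3 ≥ 0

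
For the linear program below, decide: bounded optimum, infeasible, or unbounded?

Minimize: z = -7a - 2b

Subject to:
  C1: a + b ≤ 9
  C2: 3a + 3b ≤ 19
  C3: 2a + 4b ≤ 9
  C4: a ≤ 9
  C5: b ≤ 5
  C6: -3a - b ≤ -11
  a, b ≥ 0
The point (4.5, 0) satisfies every constraint, so the LP is feasible; the constraints give a ≤ 9 and b ≤ 5, which with a, b ≥ 0 keep the feasible region inside a bounded box. A feasible, bounded LP attains a finite optimum at a vertex.

Evaluating z = -7a - 2b at each vertex:
  (3.667, 0): z = -25.67
  (4.5, 0): z = -31.5
  (3.5, 0.5): z = -25.5

Feasible with finite optimum z* = -31.5 at (4.5, 0).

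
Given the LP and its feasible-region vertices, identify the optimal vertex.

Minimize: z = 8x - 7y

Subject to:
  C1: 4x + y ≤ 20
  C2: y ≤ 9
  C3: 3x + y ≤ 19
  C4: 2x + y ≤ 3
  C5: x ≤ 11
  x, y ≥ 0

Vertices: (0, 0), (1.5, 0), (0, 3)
(0, 3) with z = -21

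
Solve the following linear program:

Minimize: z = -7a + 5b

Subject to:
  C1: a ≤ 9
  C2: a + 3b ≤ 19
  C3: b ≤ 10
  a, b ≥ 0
Each vertex is the intersection of two constraint boundaries that also satisfies all remaining constraints:
  a = 0 and b = 0 → (0, 0)
  a = 9 and b = 0 → (9, 0)
  a = 9 and a + 3b = 19 → (9, 3.333)
  a + 3b = 19 and a = 0 → (0, 6.333)

Evaluating z = -7a + 5b at each vertex:
  (0, 0): z = 0
  (9, 0): z = -63
  (9, 3.333): z = -46.33
  (0, 6.333): z = 31.67

The minimum is at (9, 0) with z = -63.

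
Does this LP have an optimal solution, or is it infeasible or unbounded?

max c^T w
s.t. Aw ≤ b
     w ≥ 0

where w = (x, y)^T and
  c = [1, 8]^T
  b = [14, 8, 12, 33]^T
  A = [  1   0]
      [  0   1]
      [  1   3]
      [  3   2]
The point (0, 4) satisfies every constraint, so the LP is feasible; the constraints give x ≤ 14 and y ≤ 8, which with x, y ≥ 0 keep the feasible region inside a bounded box. A feasible, bounded LP attains a finite optimum at a vertex.

Evaluating z = x + 8y at each vertex:
  (0, 0): z = 0
  (11, 0): z = 11
  (10.71, 0.4286): z = 14.14
  (0, 4): z = 32

Bounded optimum: z* = 32 at (0, 4).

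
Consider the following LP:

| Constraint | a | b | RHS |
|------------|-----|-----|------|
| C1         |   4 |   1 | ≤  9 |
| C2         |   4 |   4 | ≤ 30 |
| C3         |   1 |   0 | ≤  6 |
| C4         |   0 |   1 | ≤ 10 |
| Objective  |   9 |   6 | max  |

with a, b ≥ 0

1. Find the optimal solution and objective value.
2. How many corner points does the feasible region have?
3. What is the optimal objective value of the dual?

1. a = 0.5, b = 7, z = 46.5
2. 4
3. 46.5 (by strong duality, equal to the primal optimum)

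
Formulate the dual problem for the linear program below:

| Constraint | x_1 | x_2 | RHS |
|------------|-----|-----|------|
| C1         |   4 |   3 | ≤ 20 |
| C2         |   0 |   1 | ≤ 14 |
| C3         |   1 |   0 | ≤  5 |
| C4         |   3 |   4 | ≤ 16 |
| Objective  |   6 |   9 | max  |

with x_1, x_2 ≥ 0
Minimize: z = 20y1 + 14y2 + 5y3 + 16y4

Subject to:
  C1: -4y1 - y3 - 3y4 ≤ -6
  C2: -3y1 - y2 - 4y4 ≤ -9
  y1, y2, y3, y4 ≥ 0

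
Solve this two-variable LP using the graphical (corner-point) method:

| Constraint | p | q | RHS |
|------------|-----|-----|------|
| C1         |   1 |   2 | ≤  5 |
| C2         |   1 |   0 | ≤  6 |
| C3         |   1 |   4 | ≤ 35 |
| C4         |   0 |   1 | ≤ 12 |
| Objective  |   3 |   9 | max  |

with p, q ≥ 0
p = 0, q = 2.5, z = 22.5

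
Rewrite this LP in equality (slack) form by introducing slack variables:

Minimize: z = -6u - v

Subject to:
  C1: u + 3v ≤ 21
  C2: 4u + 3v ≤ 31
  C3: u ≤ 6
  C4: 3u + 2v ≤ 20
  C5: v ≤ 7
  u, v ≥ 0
min z = -6u - v

s.t.
  u + 3v + s1 = 21
  4u + 3v + s2 = 31
  u + s3 = 6
  3u + 2v + s4 = 20
  v + s5 = 7
  u, v, s1, s2, s3, s4, s5 ≥ 0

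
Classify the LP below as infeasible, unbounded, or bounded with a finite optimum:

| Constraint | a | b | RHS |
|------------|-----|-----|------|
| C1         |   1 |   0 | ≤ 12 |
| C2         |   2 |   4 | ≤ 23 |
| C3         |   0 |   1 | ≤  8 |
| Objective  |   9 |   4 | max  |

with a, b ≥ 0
The point (11.5, 0) satisfies every constraint, so the LP is feasible; the constraints give a ≤ 12 and b ≤ 8, which with a, b ≥ 0 keep the feasible region inside a bounded box. A feasible, bounded LP attains a finite optimum at a vertex.

Evaluating z = 9a + 4b at each vertex:
  (0, 0): z = 0
  (11.5, 0): z = 103.5
  (0, 5.75): z = 23

Feasible with finite optimum z* = 103.5 at (11.5, 0).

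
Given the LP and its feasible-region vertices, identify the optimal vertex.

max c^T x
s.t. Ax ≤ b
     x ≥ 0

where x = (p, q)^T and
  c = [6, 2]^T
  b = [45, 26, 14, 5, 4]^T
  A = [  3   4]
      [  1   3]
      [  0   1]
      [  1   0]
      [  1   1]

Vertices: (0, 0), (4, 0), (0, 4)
Evaluating z = 6p + 2q at each vertex:
  (0, 0): z = 0
  (4, 0): z = 24
  (0, 4): z = 8

The largest value is z = 24, attained at (4, 0).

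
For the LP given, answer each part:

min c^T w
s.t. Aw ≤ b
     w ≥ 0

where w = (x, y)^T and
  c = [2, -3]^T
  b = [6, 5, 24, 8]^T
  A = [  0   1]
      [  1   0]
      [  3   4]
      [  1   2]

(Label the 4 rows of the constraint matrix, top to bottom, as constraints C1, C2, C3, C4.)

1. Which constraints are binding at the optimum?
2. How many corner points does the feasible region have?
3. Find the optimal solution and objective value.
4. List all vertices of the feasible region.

1. C4, x ≥ 0
2. 4
3. x = 0, y = 4, z = -12
4. (0, 0), (5, 0), (5, 1.5), (0, 4)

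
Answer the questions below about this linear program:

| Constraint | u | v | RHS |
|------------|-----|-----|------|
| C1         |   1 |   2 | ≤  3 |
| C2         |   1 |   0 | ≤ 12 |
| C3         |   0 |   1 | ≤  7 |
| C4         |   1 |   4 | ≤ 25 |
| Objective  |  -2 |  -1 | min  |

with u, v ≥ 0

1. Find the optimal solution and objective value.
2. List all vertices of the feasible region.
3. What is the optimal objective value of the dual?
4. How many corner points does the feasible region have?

1. u = 3, v = 0, z = -6
2. (0, 0), (3, 0), (0, 1.5)
3. -6 (by strong duality, equal to the primal optimum)
4. 3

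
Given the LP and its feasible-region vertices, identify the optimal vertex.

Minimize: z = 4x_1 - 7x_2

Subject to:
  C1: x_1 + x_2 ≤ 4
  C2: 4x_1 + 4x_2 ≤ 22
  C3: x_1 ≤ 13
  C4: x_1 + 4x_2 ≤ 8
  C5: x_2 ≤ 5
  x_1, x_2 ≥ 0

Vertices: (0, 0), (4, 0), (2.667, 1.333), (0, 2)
Evaluating z = 4x_1 - 7x_2 at each vertex:
  (0, 0): z = 0
  (4, 0): z = 16
  (2.667, 1.333): z = 1.333
  (0, 2): z = -14

The smallest value is z = -14, attained at (0, 2).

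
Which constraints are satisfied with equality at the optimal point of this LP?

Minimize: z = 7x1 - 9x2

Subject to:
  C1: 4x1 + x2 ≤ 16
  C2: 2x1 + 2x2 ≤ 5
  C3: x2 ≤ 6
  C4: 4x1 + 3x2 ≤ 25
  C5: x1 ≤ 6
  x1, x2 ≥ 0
Optimal: x1 = 0, x2 = 2.5
Slack at optimum:
  C1: slack = 13.5
  C2: slack = 0 (binding)
  C3: slack = 3.5
  C4: slack = 17.5
  C5: slack = 6
  x1 ≥ 0: x1 = 0 (binding)
  x2 ≥ 0: x2 = 2.5
Binding constraints: C2, x1 ≥ 0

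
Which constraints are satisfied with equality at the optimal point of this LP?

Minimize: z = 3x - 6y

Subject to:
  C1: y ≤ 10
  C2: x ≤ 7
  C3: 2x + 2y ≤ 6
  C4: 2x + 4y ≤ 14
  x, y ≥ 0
Optimal: x = 0, y = 3
Binding: C3, x ≥ 0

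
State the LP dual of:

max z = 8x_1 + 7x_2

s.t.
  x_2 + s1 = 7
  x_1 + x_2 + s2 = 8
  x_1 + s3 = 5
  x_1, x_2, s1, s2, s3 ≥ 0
Minimize: z = 7y1 + 8y2 + 5y3

Subject to:
  C1: -y2 - y3 ≤ -8
  C2: -y1 - y2 ≤ -7
  y1, y2, y3 ≥ 0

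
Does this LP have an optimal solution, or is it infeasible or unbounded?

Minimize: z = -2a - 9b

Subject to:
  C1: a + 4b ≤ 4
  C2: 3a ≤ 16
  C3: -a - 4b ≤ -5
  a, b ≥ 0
C1 requires a + 4b ≤ 4, while C3 (-a - 4b ≤ -5) is equivalent to a + 4b ≥ 5. Together they would need 5 ≤ a + 4b ≤ 4, which is impossible since 5 > 4. No point satisfies all constraints.

Infeasible: no point satisfies all constraints simultaneously.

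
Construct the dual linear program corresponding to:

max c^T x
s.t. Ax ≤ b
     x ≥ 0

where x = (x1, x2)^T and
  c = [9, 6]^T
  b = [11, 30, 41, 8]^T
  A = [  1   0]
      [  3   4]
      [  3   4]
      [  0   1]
Minimize: z = 11y1 + 30y2 + 41y3 + 8y4

Subject to:
  C1: -y1 - 3y2 - 3y3 ≤ -9
  C2: -4y2 - 4y3 - y4 ≤ -6
  y1, y2, y3, y4 ≥ 0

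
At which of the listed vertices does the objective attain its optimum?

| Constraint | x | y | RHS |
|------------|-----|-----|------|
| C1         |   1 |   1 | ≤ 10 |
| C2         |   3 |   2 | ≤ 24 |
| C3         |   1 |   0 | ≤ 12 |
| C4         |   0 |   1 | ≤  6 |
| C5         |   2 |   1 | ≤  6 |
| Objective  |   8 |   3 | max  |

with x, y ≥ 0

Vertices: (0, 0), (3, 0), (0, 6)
Evaluating z = 8x + 3y at each vertex:
  (0, 0): z = 0
  (3, 0): z = 24
  (0, 6): z = 18

The largest value is z = 24, attained at (3, 0).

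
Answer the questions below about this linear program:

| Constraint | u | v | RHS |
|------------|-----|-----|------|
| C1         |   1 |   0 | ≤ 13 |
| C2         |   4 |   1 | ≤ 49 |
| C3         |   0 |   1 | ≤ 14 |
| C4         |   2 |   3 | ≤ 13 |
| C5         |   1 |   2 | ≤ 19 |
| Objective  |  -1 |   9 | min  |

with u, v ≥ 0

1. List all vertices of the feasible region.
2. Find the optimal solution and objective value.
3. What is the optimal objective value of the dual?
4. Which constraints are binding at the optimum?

1. (0, 0), (6.5, 0), (0, 4.333)
2. u = 6.5, v = 0, z = -6.5
3. -6.5 (by strong duality, equal to the primal optimum)
4. C4, v ≥ 0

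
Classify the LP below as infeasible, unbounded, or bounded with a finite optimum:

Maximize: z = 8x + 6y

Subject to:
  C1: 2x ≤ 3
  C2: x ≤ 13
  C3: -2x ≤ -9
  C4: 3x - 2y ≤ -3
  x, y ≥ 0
C1 requires 2x ≤ 3, while C3 (-2x ≤ -9) is equivalent to 2x ≥ 9. Together they would need 9 ≤ 2x ≤ 3, which is impossible since 9 > 3. No point satisfies all constraints.

Infeasible — the constraint set is empty.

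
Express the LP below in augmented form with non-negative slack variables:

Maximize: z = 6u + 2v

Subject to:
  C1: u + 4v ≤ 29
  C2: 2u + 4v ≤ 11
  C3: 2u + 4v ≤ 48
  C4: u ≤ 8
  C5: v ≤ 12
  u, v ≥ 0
max z = 6u + 2v

s.t.
  u + 4v + s1 = 29
  2u + 4v + s2 = 11
  2u + 4v + s3 = 48
  u + s4 = 8
  v + s5 = 12
  u, v, s1, s2, s3, s4, s5 ≥ 0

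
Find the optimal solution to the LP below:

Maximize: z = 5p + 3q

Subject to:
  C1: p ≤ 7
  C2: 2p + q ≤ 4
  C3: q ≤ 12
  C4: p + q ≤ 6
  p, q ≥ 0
Each vertex is the intersection of two constraint boundaries that also satisfies all remaining constraints:
  p = 0 and q = 0 → (0, 0)
  2p + q = 4 and q = 0 → (2, 0)
  2p + q = 4 and p = 0 → (0, 4)

Evaluating z = 5p + 3q at each vertex:
  (0, 0): z = 0
  (2, 0): z = 10
  (0, 4): z = 12

The maximum is at (0, 4) with z = 12.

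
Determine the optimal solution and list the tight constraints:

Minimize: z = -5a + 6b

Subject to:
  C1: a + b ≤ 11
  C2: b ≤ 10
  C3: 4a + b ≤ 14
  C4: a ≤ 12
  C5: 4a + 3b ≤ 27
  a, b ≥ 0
Optimal: a = 3.5, b = 0
Slack at optimum:
  C1: slack = 7.5
  C2: slack = 10
  C3: slack = 0 (binding)
  C4: slack = 8.5
  C5: slack = 13
  a ≥ 0: a = 3.5
  b ≥ 0: b = 0 (binding)
Binding constraints: C3, b ≥ 0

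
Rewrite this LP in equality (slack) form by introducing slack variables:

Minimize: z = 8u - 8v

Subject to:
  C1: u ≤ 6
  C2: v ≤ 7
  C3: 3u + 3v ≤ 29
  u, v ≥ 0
min z = 8u - 8v

s.t.
  u + s1 = 6
  v + s2 = 7
  3u + 3v + s3 = 29
  u, v, s1, s2, s3 ≥ 0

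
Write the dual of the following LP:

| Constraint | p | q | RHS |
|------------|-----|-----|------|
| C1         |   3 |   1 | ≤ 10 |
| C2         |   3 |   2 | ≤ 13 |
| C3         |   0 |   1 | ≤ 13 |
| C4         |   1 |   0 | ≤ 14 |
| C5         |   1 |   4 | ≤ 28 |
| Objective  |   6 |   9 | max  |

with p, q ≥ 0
Minimize: z = 10y1 + 13y2 + 13y3 + 14y4 + 28y5

Subject to:
  C1: -3y1 - 3y2 - y4 - y5 ≤ -6
  C2: -y1 - 2y2 - y3 - 4y5 ≤ -9
  y1, y2, y3, y4, y5 ≥ 0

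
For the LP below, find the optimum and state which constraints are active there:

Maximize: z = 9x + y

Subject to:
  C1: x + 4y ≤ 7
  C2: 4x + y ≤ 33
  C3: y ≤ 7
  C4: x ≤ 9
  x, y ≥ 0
Optimal: x = 7, y = 0
Binding: C1, y ≥ 0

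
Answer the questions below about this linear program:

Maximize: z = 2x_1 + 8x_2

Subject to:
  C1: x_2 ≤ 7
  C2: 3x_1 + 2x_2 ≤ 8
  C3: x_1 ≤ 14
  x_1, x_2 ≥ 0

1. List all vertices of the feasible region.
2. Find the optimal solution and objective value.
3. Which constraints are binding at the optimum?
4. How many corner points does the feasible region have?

1. (0, 0), (2.667, 0), (0, 4)
2. x_1 = 0, x_2 = 4, z = 32
3. C2, x_1 ≥ 0
4. 3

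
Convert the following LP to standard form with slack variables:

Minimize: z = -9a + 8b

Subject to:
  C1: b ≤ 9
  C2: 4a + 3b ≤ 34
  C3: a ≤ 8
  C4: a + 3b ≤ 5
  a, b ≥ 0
min z = -9a + 8b

s.t.
  b + s1 = 9
  4a + 3b + s2 = 34
  a + s3 = 8
  a + 3b + s4 = 5
  a, b, s1, s2, s3, s4 ≥ 0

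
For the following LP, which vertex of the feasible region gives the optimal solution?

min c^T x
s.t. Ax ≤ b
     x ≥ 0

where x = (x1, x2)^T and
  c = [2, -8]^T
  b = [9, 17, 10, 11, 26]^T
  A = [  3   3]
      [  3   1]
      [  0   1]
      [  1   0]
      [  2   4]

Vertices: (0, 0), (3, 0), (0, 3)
Evaluating z = 2x1 - 8x2 at each vertex:
  (0, 0): z = 0
  (3, 0): z = 6
  (0, 3): z = -24

The smallest value is z = -24, attained at (0, 3).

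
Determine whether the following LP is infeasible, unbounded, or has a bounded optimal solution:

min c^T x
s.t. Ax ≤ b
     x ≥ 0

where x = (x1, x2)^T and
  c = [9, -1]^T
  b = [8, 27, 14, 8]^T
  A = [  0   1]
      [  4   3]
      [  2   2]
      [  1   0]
The point (0, 7) satisfies every constraint, so the LP is feasible; the constraints give x1 ≤ 8 and x2 ≤ 8, which with x1, x2 ≥ 0 keep the feasible region inside a bounded box. A feasible, bounded LP attains a finite optimum at a vertex.

Evaluating z = 9x1 - x2 at each vertex:
  (0, 0): z = 0
  (6.75, 0): z = 60.75
  (6, 1): z = 53
  (0, 7): z = -7

Feasible with finite optimum z* = -7 at (0, 7).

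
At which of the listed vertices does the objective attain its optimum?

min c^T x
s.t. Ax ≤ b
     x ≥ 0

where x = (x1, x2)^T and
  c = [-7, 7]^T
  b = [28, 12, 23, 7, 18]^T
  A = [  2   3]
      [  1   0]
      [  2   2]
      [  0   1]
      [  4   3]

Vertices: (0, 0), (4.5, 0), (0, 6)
Evaluating z = -7x1 + 7x2 at each vertex:
  (0, 0): z = 0
  (4.5, 0): z = -31.5
  (0, 6): z = 42

The smallest value is z = -31.5, attained at (4.5, 0).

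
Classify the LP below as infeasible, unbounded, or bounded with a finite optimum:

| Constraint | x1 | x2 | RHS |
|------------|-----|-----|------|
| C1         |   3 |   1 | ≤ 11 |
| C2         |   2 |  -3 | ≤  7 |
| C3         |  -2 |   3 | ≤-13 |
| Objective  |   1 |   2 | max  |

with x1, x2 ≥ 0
C2 requires 2x1 - 3x2 ≤ 7, while C3 (-2x1 + 3x2 ≤ -13) is equivalent to 2x1 - 3x2 ≥ 13. Together they would need 13 ≤ 2x1 - 3x2 ≤ 7, which is impossible since 13 > 7. No point satisfies all constraints.

The feasible region is empty; the LP is infeasible.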